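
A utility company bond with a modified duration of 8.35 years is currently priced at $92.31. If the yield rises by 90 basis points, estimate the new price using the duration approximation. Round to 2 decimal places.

Duration approximation: ΔP/P ≈ -D_mod · Δy = -8.35 × (+0.009) = -0.075150.
New price ≈ 92.31 × (1 - 0.075150) = 85.3729035.

$85.37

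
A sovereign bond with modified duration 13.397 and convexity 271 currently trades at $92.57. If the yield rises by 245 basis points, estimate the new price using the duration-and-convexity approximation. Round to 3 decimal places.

$69.715

Duration effect: -D_mod·Δy = -13.397 × (+0.0245) = -0.3282265
Convexity effect: ½·C·(Δy)² = 0.5 × 271 × (0.0245)² = +0.081333875
ΔP/P ≈ -0.3282265 + 0.081333875 = -0.246892625
New price ≈ 92.57 × (1 - 0.246892625) = 69.71514970375.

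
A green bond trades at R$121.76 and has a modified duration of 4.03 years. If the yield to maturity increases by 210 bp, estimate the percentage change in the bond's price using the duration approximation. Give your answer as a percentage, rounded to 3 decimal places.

Duration approximation: ΔP/P ≈ -D_mod · Δy = -4.03 × (+0.021) = -0.084630.
As a percentage: -8.4630%.

-8.463%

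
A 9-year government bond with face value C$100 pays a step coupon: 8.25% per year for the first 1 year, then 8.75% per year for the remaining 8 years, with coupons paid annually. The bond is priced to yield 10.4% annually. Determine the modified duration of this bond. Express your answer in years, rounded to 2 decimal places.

Periodic yield y = 0.104. First find Macaulay duration:
  t   CF        PV=CF/(1+0.104)^t    t·PV
  1         8.25         7.4728         7.4728
  2         8.75         7.1791        14.3582
  3         8.75         6.5028        19.5084
  4         8.75         5.8902        23.5609
  5         8.75         5.3353        26.6767
  6         8.75         4.8327        28.9965
  7         8.75         4.3775        30.6424
  8         8.75         3.9651        31.7209
  9       108.75        44.6383       401.7447
  Σ                     90.1939       584.6815
P = 90.1939; Macaulay duration = 584.6815 / 90.1939 = 6.48249 years.
Modified duration = D_Mac / (1 + y) = 6.48249 / 1.104 = 5.87182 years.

5.87 years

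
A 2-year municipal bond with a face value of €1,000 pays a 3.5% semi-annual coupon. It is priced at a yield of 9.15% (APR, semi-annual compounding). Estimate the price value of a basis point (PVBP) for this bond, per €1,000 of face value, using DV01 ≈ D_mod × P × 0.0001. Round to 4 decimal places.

€0.1672

Periodic yield y = 0.04575.
  t   CF        PV=CF/(1+0.04575)^t    t·PV
  1        17.50        16.7344        16.7344
  2        17.50        16.0023        32.0046
  3        17.50        15.3022        45.9067
  4     1,017.50       850.7911     3,403.1643
  Σ                    898.8300     3,497.8099
P = 898.8300; D_Mac = 3.89151 half-year periods = 1.94576 yrs; D_mod = 1.86063 yrs.
DV01 ≈ 1.86063 × 898.8300 × 0.0001 = 0.167239.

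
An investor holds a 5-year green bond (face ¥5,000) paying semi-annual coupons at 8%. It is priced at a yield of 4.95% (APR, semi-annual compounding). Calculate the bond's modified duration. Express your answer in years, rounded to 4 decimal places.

4.1699 years

Periodic yield y = 0.02475. First find Macaulay duration:
  t   CF        PV=CF/(1+0.02475)^t    t·PV
  1       200.00       195.1696       195.1696
  2       200.00       190.4558       380.9115
  3       200.00       185.8558       557.5675
  4       200.00       181.3670       725.4680
  5       200.00       176.9866       884.9329
  6       200.00       172.7120     1,036.2718
  7       200.00       168.5406     1,179.7841
  8       200.00       164.4700     1,315.7597
  9       200.00       160.4976     1,444.4788
  10    5,200.00     4,072.1529    40,721.5288
  Σ                  5,668.2078    48,441.8727
P = 5,668.2078; Macaulay duration = 48,441.8727 / 5,668.2078 = 8.54624 half-year periods = 4.27312 years.
Modified duration = D_Mac / (1 + y) = 4.27312 / 1.02475 = 4.16992 years.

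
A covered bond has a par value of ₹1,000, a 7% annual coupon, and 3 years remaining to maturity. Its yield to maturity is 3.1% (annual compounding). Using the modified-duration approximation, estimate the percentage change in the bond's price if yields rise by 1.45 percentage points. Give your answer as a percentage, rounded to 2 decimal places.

Periodic yield y = 0.031. Modified duration first:
  t   CF        PV=CF/(1+0.031)^t    t·PV
  1        70.00        67.8952        67.8952
  2        70.00        65.8538       131.7076
  3     1,070.00       976.3551     2,929.0652
  Σ                  1,110.1041     3,128.6680
P = 1,110.1041; D_Mac = 2.81836 yrs; D_mod = 2.81836/(1+0.031) = 2.73361 yrs.
ΔP/P ≈ -D_mod · Δy = -2.73361 × (+0.0145) = -0.039637 = -3.9637%.

-3.96%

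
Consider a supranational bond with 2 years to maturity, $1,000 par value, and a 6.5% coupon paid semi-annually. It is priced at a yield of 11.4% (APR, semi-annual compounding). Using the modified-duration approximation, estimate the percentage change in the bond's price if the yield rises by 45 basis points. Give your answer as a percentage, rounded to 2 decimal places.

Periodic yield y = 0.057. Modified duration first:
  t   CF        PV=CF/(1+0.057)^t    t·PV
  1        32.50        30.7474        30.7474
  2        32.50        29.0893        58.1786
  3        32.50        27.5206        82.5619
  4     1,032.50       827.1611     3,308.6445
  Σ                    914.5185     3,480.1324
P = 914.5185; D_Mac = 3.80543 half-year periods = 1.90271 yrs; D_mod = 1.90271/(1+0.057) = 1.80011 yrs.
ΔP/P ≈ -D_mod · Δy = -1.80011 × (+0.0045) = -0.008100 = -0.8100%.

-0.81%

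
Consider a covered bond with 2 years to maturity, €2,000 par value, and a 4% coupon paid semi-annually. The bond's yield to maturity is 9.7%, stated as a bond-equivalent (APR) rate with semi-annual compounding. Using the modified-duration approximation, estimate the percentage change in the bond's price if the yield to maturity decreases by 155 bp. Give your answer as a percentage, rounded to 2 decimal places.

+2.87%

Periodic yield y = 0.0485. Modified duration first:
  t   CF        PV=CF/(1+0.0485)^t    t·PV
  1        40.00        38.1497        38.1497
  2        40.00        36.3851        72.7701
  3        40.00        34.7020       104.1060
  4     2,040.00     1,687.9378     6,751.7510
  Σ                  1,797.1746     6,966.7769
P = 1,797.1746; D_Mac = 3.87652 half-year periods = 1.93826 yrs; D_mod = 1.93826/(1+0.0485) = 1.84860 yrs.
ΔP/P ≈ -D_mod · Δy = -1.84860 × (-0.0155) = +0.028653 = +2.8653%.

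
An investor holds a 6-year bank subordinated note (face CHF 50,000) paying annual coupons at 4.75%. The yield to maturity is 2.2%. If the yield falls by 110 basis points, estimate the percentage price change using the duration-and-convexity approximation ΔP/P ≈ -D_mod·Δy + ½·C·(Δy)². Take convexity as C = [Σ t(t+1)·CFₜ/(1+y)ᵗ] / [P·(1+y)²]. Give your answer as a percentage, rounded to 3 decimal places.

+6.031%

With y = 0.022:
  t   CF        PV=CF/(1+0.022)^t    t·PV        t(t+1)·PV
  1     2,375.00     2,323.8748     2,323.8748       4,647.7495
  2     2,375.00     2,273.8501     4,547.7001      13,643.1003
  3     2,375.00     2,224.9022     6,674.7066      26,698.8265
  4     2,375.00     2,177.0080     8,708.0321      43,540.1606
  5     2,375.00     2,130.1448    10,650.7242      63,904.3453
  6    52,375.00    45,964.0895   275,784.5367   1,930,491.7570
  Σ                 57,093.8693   308,689.5745   2,082,925.9392
P = 57,093.8693; D_Mac = 5.40670 yrs; D_mod = 5.29032 yrs; C = 34.92871.
Duration effect: -5.29032 × (-0.011) = +0.058193
Convexity effect: 0.5 × 34.92871 × (-0.011)² = +0.0021132
ΔP/P ≈ +0.058193 + 0.0021132 = +0.060307 = +6.0307%.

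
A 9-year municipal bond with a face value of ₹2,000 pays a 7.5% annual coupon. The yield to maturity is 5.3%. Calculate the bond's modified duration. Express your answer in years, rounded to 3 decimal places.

6.667 years

Periodic yield y = 0.053. First find Macaulay duration:
  t   CF        PV=CF/(1+0.053)^t    t·PV
  1       150.00       142.4501       142.4501
  2       150.00       135.2803       270.5606
  3       150.00       128.4713       385.4139
  4       150.00       122.0050       488.0202
  5       150.00       115.8642       579.3212
  6       150.00       110.0325       660.1951
  7       150.00       104.4943       731.4602
  8       150.00        99.2349       793.8789
  9     2,150.00     1,350.7753    12,156.9779
  Σ                  2,308.6080    16,208.2781
P = 2,308.6080; Macaulay duration = 16,208.2781 / 2,308.6080 = 7.02080 years.
Modified duration = D_Mac / (1 + y) = 7.02080 / 1.053 = 6.66743 years.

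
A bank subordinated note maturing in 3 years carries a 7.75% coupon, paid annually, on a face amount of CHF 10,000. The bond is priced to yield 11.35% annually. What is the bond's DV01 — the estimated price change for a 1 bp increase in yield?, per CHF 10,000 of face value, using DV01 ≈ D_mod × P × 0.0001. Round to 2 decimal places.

CHF 2.28

Periodic yield y = 0.1135.
  t   CF        PV=CF/(1+0.1135)^t    t·PV
  1       775.00       696.0036       696.0036
  2       775.00       625.0594     1,250.1187
  3    10,775.00     7,804.5275    23,413.5825
  Σ                  9,125.5904    25,359.7048
P = 9,125.5904; D_Mac = 2.77897 yrs; D_mod = 2.49570 yrs.
DV01 ≈ 2.49570 × 9,125.5904 × 0.0001 = 2.277477.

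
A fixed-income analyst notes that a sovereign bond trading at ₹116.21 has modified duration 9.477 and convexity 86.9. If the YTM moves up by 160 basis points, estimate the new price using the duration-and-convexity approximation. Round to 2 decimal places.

Duration effect: -D_mod·Δy = -9.477 × (+0.016) = -0.151632
Convexity effect: ½·C·(Δy)² = 0.5 × 86.9 × (0.016)² = +0.0111232
ΔP/P ≈ -0.151632 + 0.0111232 = -0.1405088
New price ≈ 116.21 × (1 - 0.1405088) = 99.881472352.

₹99.88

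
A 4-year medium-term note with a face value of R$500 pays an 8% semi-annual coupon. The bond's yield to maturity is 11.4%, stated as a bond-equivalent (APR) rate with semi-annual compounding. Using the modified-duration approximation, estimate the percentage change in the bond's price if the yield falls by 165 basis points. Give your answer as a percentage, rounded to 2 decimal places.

+5.41%

Periodic yield y = 0.057. Modified duration first:
  t   CF        PV=CF/(1+0.057)^t    t·PV
  1        20.00        18.9215        18.9215
  2        20.00        17.9011        35.8022
  3        20.00        16.9358        50.8073
  4        20.00        16.0225        64.0900
  5        20.00        15.1585        75.7923
  6        20.00        14.3410        86.0461
  7        20.00        13.5677        94.9736
  8       520.00       333.7363     2,669.8904
  Σ                    446.5843     3,096.3234
P = 446.5843; D_Mac = 6.93335 half-year periods = 3.46667 yrs; D_mod = 3.46667/(1+0.057) = 3.27973 yrs.
ΔP/P ≈ -D_mod · Δy = -3.27973 × (-0.0165) = +0.054116 = +5.4116%.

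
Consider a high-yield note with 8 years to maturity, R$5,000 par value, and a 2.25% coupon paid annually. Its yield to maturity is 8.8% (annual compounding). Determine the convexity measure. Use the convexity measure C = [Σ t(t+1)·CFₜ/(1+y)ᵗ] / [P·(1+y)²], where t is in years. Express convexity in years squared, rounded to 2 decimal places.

With y = 0.088:
  t   CF        PV=CF/(1+0.088)^t    t·PV        t(t+1)·PV
  1       112.50       103.4007       103.4007         206.8015
  2       112.50        95.0374       190.0749         570.2246
  3       112.50        87.3506       262.0518       1,048.2071
  4       112.50        80.2855       321.1419       1,605.7094
  5       112.50        73.7918       368.9590       2,213.7537
  6       112.50        67.8233       406.9400       2,848.5801
  7       112.50        62.3376       436.3634       3,490.9070
  8     5,112.50     2,603.7672    20,830.1379     187,471.2411
  Σ                  3,173.7942    22,919.0695     199,455.4245
P = 3,173.7942.
Convexity = Σ t(t+1)·PV / [P·(1+y)²] = 199,455.4245 / (3,173.7942 × 1.183744) = 53.08958.

53.09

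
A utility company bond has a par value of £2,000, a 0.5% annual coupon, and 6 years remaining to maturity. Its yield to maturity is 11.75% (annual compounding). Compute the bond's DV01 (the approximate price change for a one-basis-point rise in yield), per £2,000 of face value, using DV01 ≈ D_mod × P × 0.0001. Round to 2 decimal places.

£0.56

Periodic yield y = 0.1175.
  t   CF        PV=CF/(1+0.1175)^t    t·PV
  1        10.00         8.9485         8.9485
  2        10.00         8.0076        16.0153
  3        10.00         7.1657        21.4970
  4        10.00         6.4122        25.6490
  5        10.00         5.7380        28.6901
  6     2,010.00     1,032.0741     6,192.4444
  Σ                  1,068.3462     6,293.2444
P = 1,068.3462; D_Mac = 5.89064 yrs; D_mod = 5.27127 yrs.
DV01 ≈ 5.27127 × 1,068.3462 × 0.0001 = 0.563154.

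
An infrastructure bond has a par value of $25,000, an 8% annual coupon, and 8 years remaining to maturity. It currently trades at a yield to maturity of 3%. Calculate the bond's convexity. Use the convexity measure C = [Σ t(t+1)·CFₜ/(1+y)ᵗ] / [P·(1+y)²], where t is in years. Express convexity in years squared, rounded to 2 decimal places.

50.81

With y = 0.03:
  t   CF        PV=CF/(1+0.03)^t    t·PV        t(t+1)·PV
  1     2,000.00     1,941.7476     1,941.7476       3,883.4951
  2     2,000.00     1,885.1918     3,770.3836      11,311.1509
  3     2,000.00     1,830.2833     5,490.8500      21,963.3998
  4     2,000.00     1,776.9741     7,107.8964      35,539.4819
  5     2,000.00     1,725.2176     8,626.0878      51,756.5271
  6     2,000.00     1,674.9685    10,049.8111      70,348.6776
  7     2,000.00     1,626.1830    11,383.2812      91,066.2493
  8    27,000.00    21,314.0493   170,512.3946   1,534,611.5515
  Σ                 33,774.6152   218,882.4522   1,820,480.5332
P = 33,774.6152.
Convexity = Σ t(t+1)·PV / [P·(1+y)²] = 1,820,480.5332 / (33,774.6152 × 1.060900) = 50.80672.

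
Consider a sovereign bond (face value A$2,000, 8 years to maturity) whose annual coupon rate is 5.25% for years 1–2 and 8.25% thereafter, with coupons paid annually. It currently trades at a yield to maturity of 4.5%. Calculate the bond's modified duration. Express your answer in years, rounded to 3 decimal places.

Periodic yield y = 0.045. First find Macaulay duration:
  t   CF        PV=CF/(1+0.045)^t    t·PV
  1       105.00       100.4785       100.4785
  2       105.00        96.1516       192.3033
  3       165.00       144.5889       433.7668
  4       165.00       138.3626       553.4505
  5       165.00       132.4044       662.0221
  6       165.00       126.7028       760.2168
  7       165.00       121.2467       848.7269
  8     2,165.00     1,522.3958    12,179.1664
  Σ                  2,382.3314    15,730.1312
P = 2,382.3314; Macaulay duration = 15,730.1312 / 2,382.3314 = 6.60283 years.
Modified duration = D_Mac / (1 + y) = 6.60283 / 1.045 = 6.31850 years.

6.318 years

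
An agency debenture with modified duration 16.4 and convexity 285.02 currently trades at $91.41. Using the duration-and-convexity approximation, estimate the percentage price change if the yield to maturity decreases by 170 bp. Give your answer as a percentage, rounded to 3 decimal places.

Duration effect: -D_mod·Δy = -16.4 × (-0.017) = +0.278800
Convexity effect: ½·C·(Δy)² = 0.5 × 285.02 × (-0.017)² = +0.04118539
ΔP/P ≈ +0.278800 + 0.04118539 = +0.31998539
= +31.998539%.

+31.999%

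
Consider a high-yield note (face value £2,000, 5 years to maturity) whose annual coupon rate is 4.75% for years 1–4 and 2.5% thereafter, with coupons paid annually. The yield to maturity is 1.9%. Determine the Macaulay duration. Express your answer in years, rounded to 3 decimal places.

4.589 years

Periodic yield y = 0.019. Discount each cash flow and weight by its year:
  t   CF        PV=CF/(1+0.019)^t    t·PV
  1        95.00        93.2287        93.2287
  2        95.00        91.4903       182.9807
  3        95.00        89.7844       269.3533
  4        95.00        88.1103       352.4414
  5     2,050.00     1,865.8767     9,329.3835
  Σ                  2,228.4905    10,227.3875
Price P = Σ PV = 2,228.4905.
Macaulay duration = Σ(t·PV) / P = 10,227.3875 / 2,228.4905 = 4.58938 years.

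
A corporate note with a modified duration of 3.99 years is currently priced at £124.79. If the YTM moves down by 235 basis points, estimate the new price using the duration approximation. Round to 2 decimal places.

Duration approximation: ΔP/P ≈ -D_mod · Δy = -3.99 × (-0.0235) = +0.093765.
New price ≈ 124.79 × (1 + 0.093765) = 136.49093435.

£136.49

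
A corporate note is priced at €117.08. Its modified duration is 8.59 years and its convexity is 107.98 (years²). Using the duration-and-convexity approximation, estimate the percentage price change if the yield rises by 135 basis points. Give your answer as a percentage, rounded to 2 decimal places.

-10.61%

Duration effect: -D_mod·Δy = -8.59 × (+0.0135) = -0.115965
Convexity effect: ½·C·(Δy)² = 0.5 × 107.98 × (0.0135)² = +0.0098396775
ΔP/P ≈ -0.115965 + 0.0098396775 = -0.1061253225
= -10.61253225%.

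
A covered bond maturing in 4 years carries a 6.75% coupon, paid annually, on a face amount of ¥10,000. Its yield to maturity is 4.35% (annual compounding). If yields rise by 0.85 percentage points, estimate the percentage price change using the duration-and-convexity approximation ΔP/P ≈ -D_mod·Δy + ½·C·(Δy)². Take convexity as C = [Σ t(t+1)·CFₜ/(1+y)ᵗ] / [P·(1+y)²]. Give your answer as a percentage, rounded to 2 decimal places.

With y = 0.0435:
  t   CF        PV=CF/(1+0.0435)^t    t·PV        t(t+1)·PV
  1       675.00       646.8615       646.8615       1,293.7230
  2       675.00       619.8960     1,239.7921       3,719.3763
  3       675.00       594.0547     1,782.1640       7,128.6560
  4    10,675.00     9,003.2243    36,012.8972     180,064.4860
  Σ                 10,864.0365    39,681.7148     192,206.2414
P = 10,864.0365; D_Mac = 3.65258 yrs; D_mod = 3.50031 yrs; C = 16.24768.
Duration effect: -3.50031 × (+0.0085) = -0.029753
Convexity effect: 0.5 × 16.24768 × (0.0085)² = +0.0005869
ΔP/P ≈ -0.029753 + 0.0005869 = -0.029166 = -2.9166%.

-2.92%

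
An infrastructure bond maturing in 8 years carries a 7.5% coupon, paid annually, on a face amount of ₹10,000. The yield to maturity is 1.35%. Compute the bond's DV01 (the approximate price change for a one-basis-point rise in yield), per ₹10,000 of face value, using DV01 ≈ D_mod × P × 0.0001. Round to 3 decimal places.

Periodic yield y = 0.0135.
  t   CF        PV=CF/(1+0.0135)^t    t·PV
  1       750.00       740.0099       740.0099
  2       750.00       730.1528     1,460.3056
  3       750.00       720.4270     2,161.2811
  4       750.00       710.8308     2,843.3233
  5       750.00       701.3624     3,506.8122
  6       750.00       692.0202     4,152.1209
  7       750.00       682.8023     4,779.6163
  8    10,750.00     9,656.4710    77,251.7679
  Σ                 14,634.0764    96,895.2372
P = 14,634.0764; D_Mac = 6.62121 yrs; D_mod = 6.53301 yrs.
DV01 ≈ 6.53301 × 14,634.0764 × 0.0001 = 9.560458.

₹9.560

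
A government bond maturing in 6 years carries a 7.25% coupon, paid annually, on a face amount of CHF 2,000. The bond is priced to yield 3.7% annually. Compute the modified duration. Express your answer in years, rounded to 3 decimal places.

Periodic yield y = 0.037. First find Macaulay duration:
  t   CF        PV=CF/(1+0.037)^t    t·PV
  1       145.00       139.8264       139.8264
  2       145.00       134.8374       269.6749
  3       145.00       130.0265       390.0794
  4       145.00       125.3871       501.5485
  5       145.00       120.9133       604.5667
  6     2,145.00     1,724.8636    10,349.1816
  Σ                  2,375.8544    12,254.8775
P = 2,375.8544; Macaulay duration = 12,254.8775 / 2,375.8544 = 5.15809 years.
Modified duration = D_Mac / (1 + y) = 5.15809 / 1.037 = 4.97405 years.

4.974 years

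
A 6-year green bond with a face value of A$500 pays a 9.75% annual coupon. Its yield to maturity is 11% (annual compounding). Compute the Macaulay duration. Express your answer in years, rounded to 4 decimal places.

Periodic yield y = 0.11. Discount each cash flow and weight by its year:
  t   CF        PV=CF/(1+0.11)^t    t·PV
  1        48.75        43.9189        43.9189
  2        48.75        39.5666        79.1332
  3        48.75        35.6456       106.9367
  4        48.75        32.1131       128.4525
  5        48.75        28.9308       144.6538
  6       548.75       293.3842     1,760.3050
  Σ                    473.5591     2,263.4001
Price P = Σ PV = 473.5591.
Macaulay duration = Σ(t·PV) / P = 2,263.4001 / 473.5591 = 4.77955 years.

4.7796 years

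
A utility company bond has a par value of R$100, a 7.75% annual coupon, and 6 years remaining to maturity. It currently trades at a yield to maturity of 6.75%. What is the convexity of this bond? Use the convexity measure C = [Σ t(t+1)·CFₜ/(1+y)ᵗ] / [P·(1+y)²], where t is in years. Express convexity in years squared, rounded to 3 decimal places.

With y = 0.0675:
  t   CF        PV=CF/(1+0.0675)^t    t·PV        t(t+1)·PV
  1         7.75         7.2600         7.2600          14.5199
  2         7.75         6.8009        13.6018          40.8054
  3         7.75         6.3709        19.1126          76.4503
  4         7.75         5.9680        23.8721         119.3604
  5         7.75         5.5906        27.9532         167.7195
  6       107.75        72.8132       436.8791       3,058.1534
  Σ                    104.8036       528.6787       3,477.0089
P = 104.8036.
Convexity = Σ t(t+1)·PV / [P·(1+y)²] = 3,477.0089 / (104.8036 × 1.139556) = 29.11347.

29.113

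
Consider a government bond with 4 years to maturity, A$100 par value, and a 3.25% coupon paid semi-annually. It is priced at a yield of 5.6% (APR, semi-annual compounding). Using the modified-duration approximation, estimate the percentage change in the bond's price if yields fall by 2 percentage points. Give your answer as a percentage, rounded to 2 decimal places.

Periodic yield y = 0.028. Modified duration first:
  t   CF        PV=CF/(1+0.028)^t    t·PV
  1        1.625         1.5807         1.5807
  2        1.625         1.5377         3.0754
  3        1.625         1.4958         4.4874
  4        1.625         1.4551         5.8202
  5        1.625         1.4154         7.0771
  6        1.625         1.3769         8.2613
  7        1.625         1.3394         9.3756
  8      101.625        81.4809       651.8469
  Σ                     91.6818       691.5247
P = 91.6818; D_Mac = 7.54266 half-year periods = 3.77133 yrs; D_mod = 3.77133/(1+0.028) = 3.66861 yrs.
ΔP/P ≈ -D_mod · Δy = -3.66861 × (-0.02) = +0.073372 = +7.3372%.

+7.34%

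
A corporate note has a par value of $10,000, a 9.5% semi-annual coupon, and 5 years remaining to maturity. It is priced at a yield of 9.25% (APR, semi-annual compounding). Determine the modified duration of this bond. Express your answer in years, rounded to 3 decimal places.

Periodic yield y = 0.04625. First find Macaulay duration:
  t   CF        PV=CF/(1+0.04625)^t    t·PV
  1       475.00       454.0024       454.0024
  2       475.00       433.9330       867.8660
  3       475.00       414.7508     1,244.2523
  4       475.00       396.4165     1,585.6660
  5       475.00       378.8927     1,894.4636
  6       475.00       362.1436     2,172.8614
  7       475.00       346.1348     2,422.9439
  8       475.00       330.8338     2,646.6702
  9       475.00       316.2091     2,845.8819
  10   10,475.00     6,664.9872    66,649.8723
  Σ                 10,098.3039    82,784.4800
P = 10,098.3039; Macaulay duration = 82,784.4800 / 10,098.3039 = 8.19786 half-year periods = 4.09893 years.
Modified duration = D_Mac / (1 + y) = 4.09893 / 1.04625 = 3.91773 years.

3.918 years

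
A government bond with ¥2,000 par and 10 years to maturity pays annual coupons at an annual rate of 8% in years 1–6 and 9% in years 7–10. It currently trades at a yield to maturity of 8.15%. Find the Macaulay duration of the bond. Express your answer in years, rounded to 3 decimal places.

7.256 years

Periodic yield y = 0.0815. Discount each cash flow and weight by its year:
  t   CF        PV=CF/(1+0.0815)^t    t·PV
  1       160.00       147.9427       147.9427
  2       160.00       136.7940       273.5879
  3       160.00       126.4854       379.4562
  4       160.00       116.9537       467.8147
  5       160.00       108.1402       540.7012
  6       160.00        99.9910       599.9459
  7       180.00       104.0128       728.0897
  8       180.00        96.1746       769.3967
  9       180.00        88.9270       800.3433
  10    2,180.00       995.8439     9,958.4387
  Σ                  2,021.2653    14,665.7170
Price P = Σ PV = 2,021.2653.
Macaulay duration = Σ(t·PV) / P = 14,665.7170 / 2,021.2653 = 7.25571 years.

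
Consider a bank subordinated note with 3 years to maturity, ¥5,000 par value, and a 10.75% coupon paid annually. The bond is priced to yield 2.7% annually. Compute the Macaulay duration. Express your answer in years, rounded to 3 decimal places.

2.747 years

Periodic yield y = 0.027. Discount each cash flow and weight by its year:
  t   CF        PV=CF/(1+0.027)^t    t·PV
  1       537.50       523.3690       523.3690
  2       537.50       509.6096     1,019.2192
  3     5,537.50     5,112.1361    15,336.4083
  Σ                  6,145.1147    16,878.9965
Price P = Σ PV = 6,145.1147.
Macaulay duration = Σ(t·PV) / P = 16,878.9965 / 6,145.1147 = 2.74673 years.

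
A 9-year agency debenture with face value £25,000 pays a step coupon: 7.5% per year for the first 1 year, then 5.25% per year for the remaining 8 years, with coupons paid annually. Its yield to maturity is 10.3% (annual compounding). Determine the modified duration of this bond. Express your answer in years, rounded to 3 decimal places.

6.241 years

Periodic yield y = 0.103. First find Macaulay duration:
  t   CF        PV=CF/(1+0.103)^t    t·PV
  1     1,875.00     1,699.9093     1,699.9093
  2     1,312.50     1,078.8183     2,157.6365
  3     1,312.50       978.0764     2,934.2292
  4     1,312.50       886.7420     3,546.9679
  5     1,312.50       803.9365     4,019.6825
  6     1,312.50       728.8636     4,373.1814
  7     1,312.50       660.8011     4,625.6074
  8     1,312.50       599.0943     4,792.7547
  9    26,312.50    10,888.8622    97,999.7597
  Σ                 18,325.1036   126,149.7285
P = 18,325.1036; Macaulay duration = 126,149.7285 / 18,325.1036 = 6.88398 years.
Modified duration = D_Mac / (1 + y) = 6.88398 / 1.103 = 6.24115 years.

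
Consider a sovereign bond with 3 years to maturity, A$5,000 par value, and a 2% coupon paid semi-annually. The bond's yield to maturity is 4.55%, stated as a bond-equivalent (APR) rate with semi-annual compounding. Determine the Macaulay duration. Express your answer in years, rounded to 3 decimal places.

2.923 years

Periodic yield y = 0.02275. Discount each cash flow and weight by its period:
  t   CF        PV=CF/(1+0.02275)^t    t·PV
  1        50.00        48.8878        48.8878
  2        50.00        47.8003        95.6007
  3        50.00        46.7371       140.2112
  4        50.00        45.6975       182.7898
  5        50.00        44.6810       223.4048
  6     5,050.00     4,412.3957    26,474.3740
  Σ                  4,646.1993    27,165.2684
Price P = Σ PV = 4,646.1993.
Macaulay duration = Σ(t·PV) / P = 27,165.2684 / 4,646.1993 = 5.84677 half-year periods.
In years: 5.84677 / 2 = 2.92339 years.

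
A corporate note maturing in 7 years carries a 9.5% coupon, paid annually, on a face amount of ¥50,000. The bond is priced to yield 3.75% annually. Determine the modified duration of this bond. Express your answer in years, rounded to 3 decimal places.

Periodic yield y = 0.0375. First find Macaulay duration:
  t   CF        PV=CF/(1+0.0375)^t    t·PV
  1     4,750.00     4,578.3133     4,578.3133
  2     4,750.00     4,412.8321     8,825.6641
  3     4,750.00     4,253.3321    12,759.9963
  4     4,750.00     4,099.5972    16,398.3888
  5     4,750.00     3,951.4190    19,757.0950
  6     4,750.00     3,808.5966    22,851.5797
  7    54,750.00    42,312.3733   296,186.6133
  Σ                 67,416.4635   381,357.6504
P = 67,416.4635; Macaulay duration = 381,357.6504 / 67,416.4635 = 5.65674 years.
Modified duration = D_Mac / (1 + y) = 5.65674 / 1.0375 = 5.45228 years.

5.452 years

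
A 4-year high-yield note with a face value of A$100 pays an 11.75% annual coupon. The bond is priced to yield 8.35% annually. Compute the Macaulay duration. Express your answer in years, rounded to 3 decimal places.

3.444 years

Periodic yield y = 0.0835. Discount each cash flow and weight by its year:
  t   CF        PV=CF/(1+0.0835)^t    t·PV
  1        11.75        10.8445        10.8445
  2        11.75        10.0088        20.0175
  3        11.75         9.2374        27.7123
  4       111.75        81.0834       324.3335
  Σ                    111.1741       382.9078
Price P = Σ PV = 111.1741.
Macaulay duration = Σ(t·PV) / P = 382.9078 / 111.1741 = 3.44422 years.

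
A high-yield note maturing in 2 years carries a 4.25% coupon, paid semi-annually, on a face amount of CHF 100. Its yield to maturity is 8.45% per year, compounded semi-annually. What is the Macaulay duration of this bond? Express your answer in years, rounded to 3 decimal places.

1.936 years

Periodic yield y = 0.04225. Discount each cash flow and weight by its period:
  t   CF        PV=CF/(1+0.04225)^t    t·PV
  1        2.125         2.0389         2.0389
  2        2.125         1.9562         3.9124
  3        2.125         1.8769         5.6307
  4      102.125        86.5455       346.1820
  Σ                     92.4175       357.7640
Price P = Σ PV = 92.4175.
Macaulay duration = Σ(t·PV) / P = 357.7640 / 92.4175 = 3.87117 half-year periods.
In years: 3.87117 / 2 = 1.93559 years.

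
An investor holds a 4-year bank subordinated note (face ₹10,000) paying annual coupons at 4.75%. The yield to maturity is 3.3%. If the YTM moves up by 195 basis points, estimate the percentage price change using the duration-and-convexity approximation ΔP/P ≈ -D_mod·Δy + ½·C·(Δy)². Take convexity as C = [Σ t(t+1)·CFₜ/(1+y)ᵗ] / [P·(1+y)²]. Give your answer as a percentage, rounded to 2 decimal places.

-6.74%

With y = 0.033:
  t   CF        PV=CF/(1+0.033)^t    t·PV        t(t+1)·PV
  1       475.00       459.8258       459.8258         919.6515
  2       475.00       445.1363       890.2725       2,670.8175
  3       475.00       430.9160     1,292.7481       5,170.9923
  4    10,475.00     9,199.2569    36,797.0275     183,985.1373
  Σ                 10,535.1349    39,439.8738     192,746.5986
P = 10,535.1349; D_Mac = 3.74365 yrs; D_mod = 3.62406 yrs; C = 17.14534.
Duration effect: -3.62406 × (+0.0195) = -0.070669
Convexity effect: 0.5 × 17.14534 × (0.0195)² = +0.0032598
ΔP/P ≈ -0.070669 + 0.0032598 = -0.067409 = -6.7409%.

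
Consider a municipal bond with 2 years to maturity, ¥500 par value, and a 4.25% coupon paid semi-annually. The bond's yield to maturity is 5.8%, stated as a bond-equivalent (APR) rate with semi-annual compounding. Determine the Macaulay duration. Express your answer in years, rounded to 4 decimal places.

1.9374 years

Periodic yield y = 0.029. Discount each cash flow and weight by its period:
  t   CF        PV=CF/(1+0.029)^t    t·PV
  1       10.625        10.3256        10.3256
  2       10.625        10.0346        20.0691
  3       10.625         9.7518        29.2553
  4      510.625       455.4499     1,821.7994
  Σ                    485.5617     1,881.4494
Price P = Σ PV = 485.5617.
Macaulay duration = Σ(t·PV) / P = 1,881.4494 / 485.5617 = 3.87479 half-year periods.
In years: 3.87479 / 2 = 1.93739 years.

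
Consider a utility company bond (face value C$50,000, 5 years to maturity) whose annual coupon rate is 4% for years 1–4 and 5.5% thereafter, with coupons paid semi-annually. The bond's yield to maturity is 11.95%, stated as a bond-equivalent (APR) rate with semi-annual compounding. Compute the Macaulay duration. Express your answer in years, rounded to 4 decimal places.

Periodic yield y = 0.05975. Discount each cash flow and weight by its period:
  t   CF        PV=CF/(1+0.05975)^t    t·PV
  1     1,000.00       943.6188       943.6188
  2     1,000.00       890.4164     1,780.8328
  3     1,000.00       840.2136     2,520.6409
  4     1,000.00       792.8414     3,171.3654
  5     1,000.00       748.1400     3,740.7000
  6     1,000.00       705.9590     4,235.7537
  7     1,000.00       666.1561     4,663.0929
  8     1,000.00       628.5974     5,028.7794
  9     1,375.00       815.5900     7,340.3096
  10   51,375.00    28,755.2788   287,552.7879
  Σ                 35,786.8114   320,977.8814
Price P = Σ PV = 35,786.8114.
Macaulay duration = Σ(t·PV) / P = 320,977.8814 / 35,786.8114 = 8.96917 half-year periods.
In years: 8.96917 / 2 = 4.48458 years.

4.4846 years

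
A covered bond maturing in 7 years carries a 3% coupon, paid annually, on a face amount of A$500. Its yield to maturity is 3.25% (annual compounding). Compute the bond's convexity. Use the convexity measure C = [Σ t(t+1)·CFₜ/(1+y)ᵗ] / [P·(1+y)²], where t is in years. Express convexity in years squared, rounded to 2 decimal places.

With y = 0.0325:
  t   CF        PV=CF/(1+0.0325)^t    t·PV        t(t+1)·PV
  1        15.00        14.5278        14.5278          29.0557
  2        15.00        14.0706        28.1411          84.4233
  3        15.00        13.6277        40.8830         163.5318
  4        15.00        13.1987        52.7948         263.9739
  5        15.00        12.7832        63.9162         383.4972
  6        15.00        12.3809        74.2852         519.9962
  7       515.00       411.6962     2,881.8731      23,054.9845
  Σ                    492.2850     3,156.4211      24,499.4626
P = 492.2850.
Convexity = Σ t(t+1)·PV / [P·(1+y)²] = 24,499.4626 / (492.2850 × 1.066056) = 46.68312.

46.68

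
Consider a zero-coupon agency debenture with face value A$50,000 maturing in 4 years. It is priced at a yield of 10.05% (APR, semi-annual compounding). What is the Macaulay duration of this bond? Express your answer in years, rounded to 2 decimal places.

4.00 years

A zero-coupon bond has a single cash flow at maturity, so its Macaulay duration equals its maturity: 4 years.
(Equivalently: 8 semi-annual periods ÷ 2 = 4 years.)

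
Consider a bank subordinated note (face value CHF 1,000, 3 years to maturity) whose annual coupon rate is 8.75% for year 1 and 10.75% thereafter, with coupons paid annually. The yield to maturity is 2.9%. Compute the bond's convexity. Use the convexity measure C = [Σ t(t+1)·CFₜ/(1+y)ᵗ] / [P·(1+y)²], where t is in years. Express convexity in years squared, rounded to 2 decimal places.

With y = 0.029:
  t   CF        PV=CF/(1+0.029)^t    t·PV        t(t+1)·PV
  1        87.50        85.0340        85.0340         170.0680
  2       107.50       101.5261       203.0522         609.1566
  3     1,107.50     1,016.4771     3,049.4314      12,197.7255
  Σ                  1,203.0372     3,337.5176      12,976.9502
P = 1,203.0372.
Convexity = Σ t(t+1)·PV / [P·(1+y)²] = 12,976.9502 / (1,203.0372 × 1.058841) = 10.18739.

10.19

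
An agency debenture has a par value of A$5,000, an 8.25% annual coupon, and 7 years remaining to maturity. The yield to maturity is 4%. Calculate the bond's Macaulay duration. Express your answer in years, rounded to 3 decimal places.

5.755 years

Periodic yield y = 0.04. Discount each cash flow and weight by its year:
  t   CF        PV=CF/(1+0.04)^t    t·PV
  1       412.50       396.6346       396.6346
  2       412.50       381.3794       762.7589
  3       412.50       366.7110     1,100.1330
  4       412.50       352.6067     1,410.4269
  5       412.50       339.0449     1,695.2247
  6       412.50       326.0047     1,956.0285
  7     5,412.50     4,113.0552    28,791.3861
  Σ                  6,275.4366    36,112.5927
Price P = Σ PV = 6,275.4366.
Macaulay duration = Σ(t·PV) / P = 36,112.5927 / 6,275.4366 = 5.75459 years.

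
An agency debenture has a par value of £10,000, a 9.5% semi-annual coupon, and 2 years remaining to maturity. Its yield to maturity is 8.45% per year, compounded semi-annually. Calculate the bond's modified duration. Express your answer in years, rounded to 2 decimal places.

Periodic yield y = 0.04225. First find Macaulay duration:
  t   CF        PV=CF/(1+0.04225)^t    t·PV
  1       475.00       455.7448       455.7448
  2       475.00       437.2701       874.5402
  3       475.00       419.5444     1,258.6331
  4    10,475.00     8,877.0040    35,508.0161
  Σ                 10,189.5633    38,096.9342
P = 10,189.5633; Macaulay duration = 38,096.9342 / 10,189.5633 = 3.73882 half-year periods = 1.86941 years.
Modified duration = D_Mac / (1 + y) = 1.86941 / 1.04225 = 1.79363 years.

1.79 years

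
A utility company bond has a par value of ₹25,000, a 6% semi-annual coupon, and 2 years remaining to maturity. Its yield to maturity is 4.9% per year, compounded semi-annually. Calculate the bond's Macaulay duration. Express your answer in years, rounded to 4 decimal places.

1.9153 years

Periodic yield y = 0.0245. Discount each cash flow and weight by its period:
  t   CF        PV=CF/(1+0.0245)^t    t·PV
  1       750.00       732.0644       732.0644
  2       750.00       714.5578     1,429.1155
  3       750.00       697.4697     2,092.4092
  4    25,750.00    23,373.8032    93,495.2127
  Σ                 25,517.8951    97,748.8018
Price P = Σ PV = 25,517.8951.
Macaulay duration = Σ(t·PV) / P = 97,748.8018 / 25,517.8951 = 3.83060 half-year periods.
In years: 3.83060 / 2 = 1.91530 years.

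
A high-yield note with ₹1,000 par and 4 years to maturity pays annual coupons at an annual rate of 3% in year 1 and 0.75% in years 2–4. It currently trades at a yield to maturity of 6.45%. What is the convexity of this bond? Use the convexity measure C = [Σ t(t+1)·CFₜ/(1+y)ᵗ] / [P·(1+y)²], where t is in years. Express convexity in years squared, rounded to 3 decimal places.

With y = 0.0645:
  t   CF        PV=CF/(1+0.0645)^t    t·PV        t(t+1)·PV
  1        30.00        28.1822        28.1822          56.3645
  2         7.50         6.6187        13.2373          39.7119
  3         7.50         6.2176        18.6529          74.6115
  4     1,007.50       784.6255     3,138.5018      15,692.5090
  Σ                    825.6440     3,198.5742      15,863.1969
P = 825.6440.
Convexity = Σ t(t+1)·PV / [P·(1+y)²] = 15,863.1969 / (825.6440 × 1.133160) = 16.95534.

16.955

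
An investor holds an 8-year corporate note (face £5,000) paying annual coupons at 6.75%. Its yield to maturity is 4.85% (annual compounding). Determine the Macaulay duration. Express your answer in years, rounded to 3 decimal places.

6.536 years

Periodic yield y = 0.0485. Discount each cash flow and weight by its year:
  t   CF        PV=CF/(1+0.0485)^t    t·PV
  1       337.50       321.8884       321.8884
  2       337.50       306.9990       613.9979
  3       337.50       292.7982       878.3947
  4       337.50       279.2544     1,117.0176
  5       337.50       266.3371     1,331.6853
  6       337.50       254.0172     1,524.1034
  7       337.50       242.2673     1,695.8708
  8     5,337.50     3,654.1840    29,233.4719
  Σ                  5,617.7456    36,716.4301
Price P = Σ PV = 5,617.7456.
Macaulay duration = Σ(t·PV) / P = 36,716.4301 / 5,617.7456 = 6.53579 years.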